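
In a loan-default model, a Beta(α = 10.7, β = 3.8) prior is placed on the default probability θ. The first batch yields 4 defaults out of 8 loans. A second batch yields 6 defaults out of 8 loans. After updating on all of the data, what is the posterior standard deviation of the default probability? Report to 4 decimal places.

0.0832

The Beta prior is conjugate to a Binomial/Bernoulli likelihood; the update adds successes to α and failures to β.
After batch 1: Beta(10.7+4, 3.8+4) = Beta(14.7, 7.8).
After batch 2: Beta(14.7+6, 7.8+2) = Beta(20.7, 9.8).
Var = αβ/((α+β)²(α+β+1)) = 20.7·9.8/(30.5²·31.5) = 0.00692287; SD = √0.00692287 = 0.0832.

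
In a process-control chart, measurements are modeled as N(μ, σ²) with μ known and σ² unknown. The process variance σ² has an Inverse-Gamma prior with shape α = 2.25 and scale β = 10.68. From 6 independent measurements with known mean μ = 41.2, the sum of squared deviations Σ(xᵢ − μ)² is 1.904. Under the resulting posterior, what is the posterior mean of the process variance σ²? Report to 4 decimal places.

With known mean μ and an Inverse-Gamma(α, β) prior on σ², the Normal likelihood is conjugate: posterior is Inv-Gamma(α + n/2, β + Σ(xᵢ−μ)²/2).
Posterior: Inv-Gamma(2.25 + 6/2, 10.68 + 1.904/2) = Inv-Gamma(5.25, 11.6320).
E[σ²|data] = β/(α−1) = 11.6320/4.25 = 2.7369.

2.7369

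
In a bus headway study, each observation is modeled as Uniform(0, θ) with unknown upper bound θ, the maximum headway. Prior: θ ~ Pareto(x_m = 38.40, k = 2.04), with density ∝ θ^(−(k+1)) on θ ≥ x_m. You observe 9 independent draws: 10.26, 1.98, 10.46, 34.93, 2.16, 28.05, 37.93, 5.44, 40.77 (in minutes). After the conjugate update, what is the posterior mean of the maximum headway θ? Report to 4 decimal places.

A Pareto(scale x_m, shape k) prior on the upper bound θ of Uniform(0, θ) is conjugate: posterior is Pareto(max(x_m, max xᵢ), k + n).
Sample maximum = 40.77; prior scale x_m = 38.40 → posterior scale = max = 40.77.
Posterior shape = 2.04 + 9 = 11.04.
E[θ|data] = k·x_m/(k−1) = 11.04·40.77/10.04 = 44.8308.

44.8308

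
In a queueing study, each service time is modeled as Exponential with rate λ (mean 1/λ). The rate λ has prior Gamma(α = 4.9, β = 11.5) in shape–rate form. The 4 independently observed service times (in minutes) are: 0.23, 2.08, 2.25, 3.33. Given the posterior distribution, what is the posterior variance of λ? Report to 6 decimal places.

With a Gamma(shape α, rate β) prior on the exponential rate λ, the posterior after n observations with total T = Σxᵢ is Gamma(α+n, β+T).
Sum of observations T = 7.89 minutes; n = 4.
Posterior: Gamma(4.9+4, 11.5+7.89) = Gamma(8.9, 19.39).
Var = α/β² = 0.023672.

0.023672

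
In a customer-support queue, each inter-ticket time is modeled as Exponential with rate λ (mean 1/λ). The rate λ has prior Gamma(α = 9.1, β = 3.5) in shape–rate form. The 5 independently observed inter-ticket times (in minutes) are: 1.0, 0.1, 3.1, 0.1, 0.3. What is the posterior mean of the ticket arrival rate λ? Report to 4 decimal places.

With a Gamma(shape α, rate β) prior on the exponential rate λ, the posterior after n observations with total T = Σxᵢ is Gamma(α+n, β+T).
Sum of observations T = 4.6 minutes; n = 5.
Posterior: Gamma(9.1+5, 3.5+4.6) = Gamma(14.1, 8.1).
Posterior mean of λ = α/β = 14.1/8.1 = 1.7407.

1.7407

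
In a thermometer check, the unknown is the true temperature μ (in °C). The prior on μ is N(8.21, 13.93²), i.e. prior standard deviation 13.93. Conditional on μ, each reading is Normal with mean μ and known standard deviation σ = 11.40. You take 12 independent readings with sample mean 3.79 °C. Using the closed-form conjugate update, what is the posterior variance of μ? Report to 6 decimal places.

For Normal data with known variance σ², a Normal(μ₀, σ₀²) prior on μ is conjugate. Posterior precision = 1/σ₀² + n/σ²; posterior mean is the precision-weighted average of μ₀ and x̄.
σ₀² = 13.93² = 194.0449, σ² = 11.40² = 129.96; σ² + n·σ₀² = 129.96 + 12·194.0449 = 2458.4988.
Posterior precision = 1/σ₀² + n/σ² = 1/194.0449 + 12/129.96 = (σ² + n·σ₀²)/(σ₀²σ²) = 2458.4988/(194.0449·129.96); posterior variance σₙ² = σ₀²σ²/(σ² + n·σ₀²) = 194.0449·129.96/2458.4988 = 10.257510.

10.257510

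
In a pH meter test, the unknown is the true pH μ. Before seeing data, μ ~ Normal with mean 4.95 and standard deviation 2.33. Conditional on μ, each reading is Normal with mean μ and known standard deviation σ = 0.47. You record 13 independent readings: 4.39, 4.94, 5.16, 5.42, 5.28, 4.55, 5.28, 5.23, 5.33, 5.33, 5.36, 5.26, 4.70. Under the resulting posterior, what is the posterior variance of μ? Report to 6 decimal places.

For Normal data with known variance σ², a Normal(μ₀, σ₀²) prior on μ is conjugate. Posterior precision = 1/σ₀² + n/σ²; posterior mean is the precision-weighted average of μ₀ and x̄.
σ₀² = 2.33² = 5.4289, σ² = 0.47² = 0.2209; σ² + n·σ₀² = 0.2209 + 13·5.4289 = 70.7966.
Posterior precision = 1/σ₀² + n/σ² = 1/5.4289 + 13/0.2209 = (σ² + n·σ₀²)/(σ₀²σ²) = 70.7966/(5.4289·0.2209); posterior variance σₙ² = σ₀²σ²/(σ² + n·σ₀²) = 5.4289·0.2209/70.7966 = 0.016939.

0.016939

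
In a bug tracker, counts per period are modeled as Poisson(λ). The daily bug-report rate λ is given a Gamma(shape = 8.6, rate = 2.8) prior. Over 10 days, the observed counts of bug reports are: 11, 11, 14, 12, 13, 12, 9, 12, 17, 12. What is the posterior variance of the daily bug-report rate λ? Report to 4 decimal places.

0.8032

With a Gamma(shape α, rate β) prior, the Poisson likelihood is conjugate: the posterior is Gamma(α + ΣXᵢ, β + n).
Sum of counts S = 123 over n = 10 days.
Posterior: Gamma(α+S, β+n) = Gamma(8.6+123, 2.8+10) = Gamma(131.6, 12.8).
Var = α/β² = 131.6/12.8² = 0.8032.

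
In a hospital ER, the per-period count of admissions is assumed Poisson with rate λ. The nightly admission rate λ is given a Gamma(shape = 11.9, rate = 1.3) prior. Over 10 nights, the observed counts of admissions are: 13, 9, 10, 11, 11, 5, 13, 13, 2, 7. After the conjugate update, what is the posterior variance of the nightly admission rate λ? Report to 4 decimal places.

0.8294

With a Gamma(shape α, rate β) prior, the Poisson likelihood is conjugate: the posterior is Gamma(α + ΣXᵢ, β + n).
Sum of counts S = 94 over n = 10 nights.
Posterior: Gamma(α+S, β+n) = Gamma(11.9+94, 1.3+10) = Gamma(105.9, 11.3).
Var = α/β² = 105.9/11.3² = 0.8294.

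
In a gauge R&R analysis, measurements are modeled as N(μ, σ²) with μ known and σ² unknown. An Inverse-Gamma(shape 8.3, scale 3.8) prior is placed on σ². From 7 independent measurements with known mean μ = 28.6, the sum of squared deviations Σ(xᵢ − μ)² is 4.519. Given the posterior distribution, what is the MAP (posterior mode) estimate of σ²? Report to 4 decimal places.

With known mean μ and an Inverse-Gamma(α, β) prior on σ², the Normal likelihood is conjugate: posterior is Inv-Gamma(α + n/2, β + Σ(xᵢ−μ)²/2).
Posterior: Inv-Gamma(8.3 + 7/2, 3.8 + 4.519/2) = Inv-Gamma(11.80, 6.0595).
Mode = β/(α+1) = 6.0595/12.80 = 0.4734.

0.4734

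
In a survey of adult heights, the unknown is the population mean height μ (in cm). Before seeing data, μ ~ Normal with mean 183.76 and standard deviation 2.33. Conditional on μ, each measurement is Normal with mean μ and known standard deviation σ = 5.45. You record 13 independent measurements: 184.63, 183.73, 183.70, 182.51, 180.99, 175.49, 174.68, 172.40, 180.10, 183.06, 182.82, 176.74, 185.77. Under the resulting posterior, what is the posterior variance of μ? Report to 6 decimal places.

For Normal data with known variance σ², a Normal(μ₀, σ₀²) prior on μ is conjugate. Posterior precision = 1/σ₀² + n/σ²; posterior mean is the precision-weighted average of μ₀ and x̄.
σ₀² = 2.33² = 5.4289, σ² = 5.45² = 29.7025; σ² + n·σ₀² = 29.7025 + 13·5.4289 = 100.2782.
Posterior precision = 1/σ₀² + n/σ² = 1/5.4289 + 13/29.7025 = (σ² + n·σ₀²)/(σ₀²σ²) = 100.2782/(5.4289·29.7025); posterior variance σₙ² = σ₀²σ²/(σ² + n·σ₀²) = 5.4289·29.7025/100.2782 = 1.608045.

1.608045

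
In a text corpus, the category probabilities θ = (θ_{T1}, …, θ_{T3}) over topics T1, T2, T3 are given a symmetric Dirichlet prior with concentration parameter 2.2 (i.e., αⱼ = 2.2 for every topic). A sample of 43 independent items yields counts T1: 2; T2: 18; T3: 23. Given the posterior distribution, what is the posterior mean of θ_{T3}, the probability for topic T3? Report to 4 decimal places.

The Dirichlet prior is conjugate to the Multinomial likelihood: each posterior αⱼ = prior αⱼ + observed count nⱼ.
Posterior concentration: (4.2, 20.2, 25.2), total = 49.6.
E[θ_{T3}|data] = α_{T3}/Σα = 25.2/49.6 = 0.5081.

0.5081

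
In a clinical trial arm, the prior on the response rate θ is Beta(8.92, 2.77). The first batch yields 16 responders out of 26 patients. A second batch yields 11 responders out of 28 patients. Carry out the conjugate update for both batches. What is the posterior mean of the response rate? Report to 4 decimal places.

0.5468

The Beta prior is conjugate to a Binomial/Bernoulli likelihood; the update adds successes to α and failures to β.
After batch 1: Beta(8.92+16, 2.77+10) = Beta(24.92, 12.77).
After batch 2: Beta(24.92+11, 12.77+17) = Beta(35.92, 29.77).
Posterior mean = α/(α+β) = 35.92/65.69 = 0.5468.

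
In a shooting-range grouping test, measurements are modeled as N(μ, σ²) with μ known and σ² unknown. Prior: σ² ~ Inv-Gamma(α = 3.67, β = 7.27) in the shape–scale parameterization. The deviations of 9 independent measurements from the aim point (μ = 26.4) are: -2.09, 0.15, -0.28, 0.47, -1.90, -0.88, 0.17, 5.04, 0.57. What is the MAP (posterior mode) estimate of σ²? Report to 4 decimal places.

2.6919

With known mean μ and an Inverse-Gamma(α, β) prior on σ², the Normal likelihood is conjugate: posterior is Inv-Gamma(α + n/2, β + Σ(xᵢ−μ)²/2).
Σ(xᵢ−μ)² = (-2.09)² + (0.15)² + (-0.28)² + (0.47)² + (-1.90)² + (-0.88)² + (0.17)² + (5.04)² + (0.57)² = 34.8297.
Posterior: Inv-Gamma(3.67 + 9/2, 7.27 + 34.8297/2) = Inv-Gamma(8.17, 24.68485).
Mode = β/(α+1) = 24.68485/9.17 = 2.6919.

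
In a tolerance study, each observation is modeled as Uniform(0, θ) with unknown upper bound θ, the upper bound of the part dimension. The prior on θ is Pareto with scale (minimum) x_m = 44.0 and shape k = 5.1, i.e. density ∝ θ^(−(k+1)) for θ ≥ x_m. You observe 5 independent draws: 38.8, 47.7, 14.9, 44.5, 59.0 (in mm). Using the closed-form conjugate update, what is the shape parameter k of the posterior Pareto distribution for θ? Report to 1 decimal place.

10.1

A Pareto(scale x_m, shape k) prior on the upper bound θ of Uniform(0, θ) is conjugate: posterior is Pareto(max(x_m, max xᵢ), k + n).
Sample maximum = 59.0; prior scale x_m = 44.0 → posterior scale = max = 59.0.
Posterior shape = 5.1 + 5 = 10.1.
Posterior shape k = 10.1.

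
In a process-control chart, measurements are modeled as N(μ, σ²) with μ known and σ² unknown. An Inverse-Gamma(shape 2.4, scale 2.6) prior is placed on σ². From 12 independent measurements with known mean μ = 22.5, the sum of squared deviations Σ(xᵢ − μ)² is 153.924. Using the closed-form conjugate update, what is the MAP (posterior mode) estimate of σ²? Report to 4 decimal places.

8.4640

With known mean μ and an Inverse-Gamma(α, β) prior on σ², the Normal likelihood is conjugate: posterior is Inv-Gamma(α + n/2, β + Σ(xᵢ−μ)²/2).
Posterior: Inv-Gamma(2.4 + 12/2, 2.6 + 153.924/2) = Inv-Gamma(8.40, 79.5620).
Mode = β/(α+1) = 79.5620/9.40 = 8.4640.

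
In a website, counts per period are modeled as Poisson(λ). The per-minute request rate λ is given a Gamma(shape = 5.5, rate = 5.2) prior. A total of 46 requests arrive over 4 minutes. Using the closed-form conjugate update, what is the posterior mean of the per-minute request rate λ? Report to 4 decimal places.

5.5978

With a Gamma(shape α, rate β) prior, the Poisson likelihood is conjugate: the posterior is Gamma(α + ΣXᵢ, β + n).
Posterior: Gamma(α+S, β+n) = Gamma(5.5+46, 5.2+4) = Gamma(51.5, 9.2).
Posterior mean = α/β = 51.5/9.2 = 5.5978.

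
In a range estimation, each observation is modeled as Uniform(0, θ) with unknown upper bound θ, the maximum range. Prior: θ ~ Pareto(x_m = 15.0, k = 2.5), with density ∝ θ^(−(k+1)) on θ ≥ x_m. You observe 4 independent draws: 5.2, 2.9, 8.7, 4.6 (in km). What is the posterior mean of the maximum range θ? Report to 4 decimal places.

A Pareto(scale x_m, shape k) prior on the upper bound θ of Uniform(0, θ) is conjugate: posterior is Pareto(max(x_m, max xᵢ), k + n).
Sample maximum = 8.7; prior scale x_m = 15.0 → posterior scale = max = 15.0.
Posterior shape = 2.5 + 4 = 6.5.
E[θ|data] = k·x_m/(k−1) = 6.5·15.0/5.5 = 17.7273.

17.7273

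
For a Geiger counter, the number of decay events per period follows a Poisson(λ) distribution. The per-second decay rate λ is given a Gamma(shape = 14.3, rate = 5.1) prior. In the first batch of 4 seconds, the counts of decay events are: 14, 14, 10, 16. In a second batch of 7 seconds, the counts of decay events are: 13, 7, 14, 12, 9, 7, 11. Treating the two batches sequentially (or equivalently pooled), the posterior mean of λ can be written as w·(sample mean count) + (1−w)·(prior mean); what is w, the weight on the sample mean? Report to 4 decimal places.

With a Gamma(shape α, rate β) prior, the Poisson likelihood is conjugate: the posterior is Gamma(α + ΣXᵢ, β + n).
Total number of seconds: n = 4 + 7 = 11.
Posterior mean = (α₀+S)/(β₀+n) = [n/(β₀+n)]·(S/n) + [β₀/(β₀+n)]·(α₀/β₀), so only n and β₀ enter the weight.
Weight on data w = n/(β₀+n) = 11/(5.1+11) = 11/16.1 = 0.6832.

0.6832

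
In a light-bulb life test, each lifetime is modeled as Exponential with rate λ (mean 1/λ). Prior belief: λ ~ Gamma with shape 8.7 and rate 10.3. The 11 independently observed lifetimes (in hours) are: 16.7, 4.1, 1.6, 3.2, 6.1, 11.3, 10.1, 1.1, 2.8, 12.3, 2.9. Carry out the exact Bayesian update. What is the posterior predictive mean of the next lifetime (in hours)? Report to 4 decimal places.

With a Gamma(shape α, rate β) prior on the exponential rate λ, the posterior after n observations with total T = Σxᵢ is Gamma(α+n, β+T).
Sum of observations T = 72.2 hours; n = 11.
Posterior: Gamma(8.7+11, 10.3+72.2) = Gamma(19.7, 82.5).
The predictive distribution for the next observation is Lomax; its mean is β/(α−1) = 82.5/18.7 = 4.4118.

4.4118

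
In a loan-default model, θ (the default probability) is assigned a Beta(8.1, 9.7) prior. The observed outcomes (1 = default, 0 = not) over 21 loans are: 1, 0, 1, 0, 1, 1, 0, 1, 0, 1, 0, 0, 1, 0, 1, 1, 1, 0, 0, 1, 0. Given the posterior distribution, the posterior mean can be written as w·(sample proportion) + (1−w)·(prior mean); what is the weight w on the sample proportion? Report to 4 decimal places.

The Beta prior is conjugate to a Binomial/Bernoulli likelihood; the update adds successes to α and failures to β.
Posterior mean = (α₀+k)/(α₀+β₀+n) = [n/(α₀+β₀+n)]·(k/n) + [(α₀+β₀)/(α₀+β₀+n)]·α₀/(α₀+β₀), so only n and the prior enter the weight.
The weight on the data is w = n/(α₀+β₀+n) = 21/(8.1+9.7+21) = 21/38.8 = 0.5412.

0.5412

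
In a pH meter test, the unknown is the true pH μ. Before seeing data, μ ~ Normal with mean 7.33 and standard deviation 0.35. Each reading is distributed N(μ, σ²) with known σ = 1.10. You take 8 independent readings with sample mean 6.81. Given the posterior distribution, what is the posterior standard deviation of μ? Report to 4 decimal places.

0.2602

For Normal data with known variance σ², a Normal(μ₀, σ₀²) prior on μ is conjugate. Posterior precision = 1/σ₀² + n/σ²; posterior mean is the precision-weighted average of μ₀ and x̄.
σ₀² = 0.35² = 0.1225, σ² = 1.10² = 1.21; σ² + n·σ₀² = 1.21 + 8·0.1225 = 2.19.
Posterior precision = 1/σ₀² + n/σ² = 1/0.1225 + 8/1.21 = (σ² + n·σ₀²)/(σ₀²σ²) = 2.19/(0.1225·1.21); posterior variance σₙ² = σ₀²σ²/(σ² + n·σ₀²) = 0.1225·1.21/2.19 = 0.067683.
Posterior SD = √σₙ² = √(0.1225·1.21/2.19) = 0.2602.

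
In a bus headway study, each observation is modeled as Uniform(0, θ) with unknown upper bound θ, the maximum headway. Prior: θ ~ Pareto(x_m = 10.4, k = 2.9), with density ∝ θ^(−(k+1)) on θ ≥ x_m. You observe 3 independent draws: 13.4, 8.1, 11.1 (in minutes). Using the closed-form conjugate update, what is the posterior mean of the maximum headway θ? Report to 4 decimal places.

A Pareto(scale x_m, shape k) prior on the upper bound θ of Uniform(0, θ) is conjugate: posterior is Pareto(max(x_m, max xᵢ), k + n).
Sample maximum = 13.4; prior scale x_m = 10.4 → posterior scale = max = 13.4.
Posterior shape = 2.9 + 3 = 5.9.
E[θ|data] = k·x_m/(k−1) = 5.9·13.4/4.9 = 16.1347.

16.1347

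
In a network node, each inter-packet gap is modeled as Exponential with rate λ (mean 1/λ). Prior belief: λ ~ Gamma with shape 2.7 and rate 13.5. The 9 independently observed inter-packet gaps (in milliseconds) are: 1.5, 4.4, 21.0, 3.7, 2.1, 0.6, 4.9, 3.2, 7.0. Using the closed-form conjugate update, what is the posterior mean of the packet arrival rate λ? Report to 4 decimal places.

0.1890

With a Gamma(shape α, rate β) prior on the exponential rate λ, the posterior after n observations with total T = Σxᵢ is Gamma(α+n, β+T).
Sum of observations T = 48.4 milliseconds; n = 9.
Posterior: Gamma(2.7+9, 13.5+48.4) = Gamma(11.7, 61.9).
Posterior mean of λ = α/β = 11.7/61.9 = 0.1890.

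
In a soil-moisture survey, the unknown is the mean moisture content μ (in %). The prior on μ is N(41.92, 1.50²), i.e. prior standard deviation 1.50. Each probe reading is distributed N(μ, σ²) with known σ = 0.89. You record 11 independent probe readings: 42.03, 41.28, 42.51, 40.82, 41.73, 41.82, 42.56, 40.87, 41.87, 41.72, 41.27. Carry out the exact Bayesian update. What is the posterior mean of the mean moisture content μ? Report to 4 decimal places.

41.6874

For Normal data with known variance σ², a Normal(μ₀, σ₀²) prior on μ is conjugate. Posterior precision = 1/σ₀² + n/σ²; posterior mean is the precision-weighted average of μ₀ and x̄.
Σxᵢ = 42.03 + 41.28 + 42.51 + 40.82 + 41.73 + 41.82 + 42.56 + 40.87 + 41.87 + 41.72 + 41.27 = 458.48, so n·x̄ = 458.48.
σ₀² = 1.50² = 2.25, σ² = 0.89² = 0.7921; σ² + n·σ₀² = 0.7921 + 11·2.25 = 25.5421.
Posterior mean = (μ₀/σ₀² + n·x̄/σ²)/(1/σ₀² + n/σ²) = (σ²·μ₀ + σ₀²·n·x̄)/(σ² + n·σ₀²) = (0.7921·41.92 + 2.25·458.48)/25.5421 = 1064.784832/25.5421 = 41.6874.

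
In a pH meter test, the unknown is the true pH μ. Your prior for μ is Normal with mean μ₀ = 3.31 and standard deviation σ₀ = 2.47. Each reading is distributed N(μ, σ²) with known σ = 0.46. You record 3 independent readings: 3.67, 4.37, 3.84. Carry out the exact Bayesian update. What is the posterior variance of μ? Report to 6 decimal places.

0.069727

For Normal data with known variance σ², a Normal(μ₀, σ₀²) prior on μ is conjugate. Posterior precision = 1/σ₀² + n/σ²; posterior mean is the precision-weighted average of μ₀ and x̄.
σ₀² = 2.47² = 6.1009, σ² = 0.46² = 0.2116; σ² + n·σ₀² = 0.2116 + 3·6.1009 = 18.5143.
Posterior precision = 1/σ₀² + n/σ² = 1/6.1009 + 3/0.2116 = (σ² + n·σ₀²)/(σ₀²σ²) = 18.5143/(6.1009·0.2116); posterior variance σₙ² = σ₀²σ²/(σ² + n·σ₀²) = 6.1009·0.2116/18.5143 = 0.069727.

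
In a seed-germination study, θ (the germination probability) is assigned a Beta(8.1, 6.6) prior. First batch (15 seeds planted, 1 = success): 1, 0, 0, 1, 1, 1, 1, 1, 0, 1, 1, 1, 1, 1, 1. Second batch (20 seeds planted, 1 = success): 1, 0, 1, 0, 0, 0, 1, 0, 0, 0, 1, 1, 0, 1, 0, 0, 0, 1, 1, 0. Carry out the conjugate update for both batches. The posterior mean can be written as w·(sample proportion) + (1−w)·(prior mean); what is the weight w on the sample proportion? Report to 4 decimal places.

0.7042

The Beta prior is conjugate to a Binomial/Bernoulli likelihood; the update adds successes to α and failures to β.
Total number of seeds planted: n = 15 + 20 = 35.
Posterior mean = (α₀+k)/(α₀+β₀+n) = [n/(α₀+β₀+n)]·(k/n) + [(α₀+β₀)/(α₀+β₀+n)]·α₀/(α₀+β₀), so only n and the prior enter the weight.
The weight on the data is w = n/(α₀+β₀+n) = 35/(8.1+6.6+35) = 35/49.7 = 0.7042.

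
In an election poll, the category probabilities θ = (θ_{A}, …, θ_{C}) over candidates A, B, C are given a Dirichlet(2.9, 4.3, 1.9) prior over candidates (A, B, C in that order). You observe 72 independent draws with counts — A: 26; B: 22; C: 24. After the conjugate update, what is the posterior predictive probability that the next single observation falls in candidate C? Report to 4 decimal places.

0.3194

The Dirichlet prior is conjugate to the Multinomial likelihood: each posterior αⱼ = prior αⱼ + observed count nⱼ.
Posterior concentration: (28.9, 26.3, 25.9), total = 81.1.
P(next = C | data) = α_{C}/Σα = 0.3194.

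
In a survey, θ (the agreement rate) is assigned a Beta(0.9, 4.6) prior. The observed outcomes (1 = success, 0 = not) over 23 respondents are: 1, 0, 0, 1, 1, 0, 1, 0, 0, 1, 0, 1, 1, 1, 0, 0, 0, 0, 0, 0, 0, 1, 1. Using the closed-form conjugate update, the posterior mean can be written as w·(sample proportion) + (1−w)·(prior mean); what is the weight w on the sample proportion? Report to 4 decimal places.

0.8070

The Beta prior is conjugate to a Binomial/Bernoulli likelihood; the update adds successes to α and failures to β.
Posterior mean = (α₀+k)/(α₀+β₀+n) = [n/(α₀+β₀+n)]·(k/n) + [(α₀+β₀)/(α₀+β₀+n)]·α₀/(α₀+β₀), so only n and the prior enter the weight.
The weight on the data is w = n/(α₀+β₀+n) = 23/(0.9+4.6+23) = 23/28.5 = 0.8070.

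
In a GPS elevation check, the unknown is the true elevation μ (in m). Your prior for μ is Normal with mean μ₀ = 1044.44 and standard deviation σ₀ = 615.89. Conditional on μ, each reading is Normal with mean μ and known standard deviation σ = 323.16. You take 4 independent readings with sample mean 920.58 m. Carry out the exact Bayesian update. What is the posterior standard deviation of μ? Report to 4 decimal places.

156.2909

For Normal data with known variance σ², a Normal(μ₀, σ₀²) prior on μ is conjugate. Posterior precision = 1/σ₀² + n/σ²; posterior mean is the precision-weighted average of μ₀ and x̄.
σ₀² = 615.89² = 379320.4921, σ² = 323.16² = 104432.3856; σ² + n·σ₀² = 104432.3856 + 4·379320.4921 = 1621714.354.
Posterior precision = 1/σ₀² + n/σ² = 1/379320.4921 + 4/104432.3856 = (σ² + n·σ₀²)/(σ₀²σ²) = 1621714.354/(379320.4921·104432.3856); posterior variance σₙ² = σ₀²σ²/(σ² + n·σ₀²) = 379320.4921·104432.3856/1621714.354 = 24426.831889.
Posterior SD = √σₙ² = √(379320.4921·104432.3856/1621714.354) = 156.2909.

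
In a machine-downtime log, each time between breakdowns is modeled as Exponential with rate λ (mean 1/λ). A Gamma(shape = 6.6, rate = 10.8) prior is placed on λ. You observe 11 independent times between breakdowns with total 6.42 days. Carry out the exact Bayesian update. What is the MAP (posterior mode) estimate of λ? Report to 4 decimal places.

0.9640

With a Gamma(shape α, rate β) prior on the exponential rate λ, the posterior after n observations with total T = Σxᵢ is Gamma(α+n, β+T).
Posterior: Gamma(6.6+11, 10.8+6.42) = Gamma(17.6, 17.22).
Mode = (α−1)/β = 0.9640.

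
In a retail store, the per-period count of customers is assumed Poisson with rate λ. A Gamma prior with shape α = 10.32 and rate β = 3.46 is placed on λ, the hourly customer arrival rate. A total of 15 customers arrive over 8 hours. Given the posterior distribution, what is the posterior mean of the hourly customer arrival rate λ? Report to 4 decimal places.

2.2094

With a Gamma(shape α, rate β) prior, the Poisson likelihood is conjugate: the posterior is Gamma(α + ΣXᵢ, β + n).
Posterior: Gamma(α+S, β+n) = Gamma(10.32+15, 3.46+8) = Gamma(25.32, 11.46).
Posterior mean = α/β = 25.32/11.46 = 2.2094.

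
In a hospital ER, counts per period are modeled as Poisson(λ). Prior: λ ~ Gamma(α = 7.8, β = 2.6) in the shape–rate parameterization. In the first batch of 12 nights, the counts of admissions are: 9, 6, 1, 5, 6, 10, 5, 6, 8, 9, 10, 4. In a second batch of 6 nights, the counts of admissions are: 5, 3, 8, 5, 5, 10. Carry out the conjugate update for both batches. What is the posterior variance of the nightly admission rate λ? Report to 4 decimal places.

0.2894

With a Gamma(shape α, rate β) prior, the Poisson likelihood is conjugate: the posterior is Gamma(α + ΣXᵢ, β + n).
Batch 1: sum of counts S = 79 over n = 12 nights.
After batch 1: Gamma(α+S, β+n) = Gamma(7.8+79, 2.6+12) = Gamma(86.8, 14.6).
Batch 2: sum of counts S = 36 over n = 6 nights.
After batch 2: Gamma(α+S, β+n) = Gamma(86.8+36, 14.6+6) = Gamma(122.8, 20.6).
Var = α/β² = 122.8/20.6² = 0.2894.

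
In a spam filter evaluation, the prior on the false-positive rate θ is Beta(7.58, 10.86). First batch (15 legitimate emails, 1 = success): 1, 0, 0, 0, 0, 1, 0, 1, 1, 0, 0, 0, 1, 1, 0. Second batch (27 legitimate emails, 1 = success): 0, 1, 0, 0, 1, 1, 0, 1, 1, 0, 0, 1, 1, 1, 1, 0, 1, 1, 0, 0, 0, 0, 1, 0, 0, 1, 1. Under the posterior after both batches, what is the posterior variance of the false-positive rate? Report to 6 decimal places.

The Beta prior is conjugate to a Binomial/Bernoulli likelihood; the update adds successes to α and failures to β.
After batch 1: Beta(7.58+6, 10.86+9) = Beta(13.58, 19.86).
After batch 2: Beta(13.58+14, 19.86+13) = Beta(27.58, 32.86).
Var = αβ/((α+β)²(α+β+1)) = 27.58·32.86/(60.44²·61.44) = 0.004038.

0.004038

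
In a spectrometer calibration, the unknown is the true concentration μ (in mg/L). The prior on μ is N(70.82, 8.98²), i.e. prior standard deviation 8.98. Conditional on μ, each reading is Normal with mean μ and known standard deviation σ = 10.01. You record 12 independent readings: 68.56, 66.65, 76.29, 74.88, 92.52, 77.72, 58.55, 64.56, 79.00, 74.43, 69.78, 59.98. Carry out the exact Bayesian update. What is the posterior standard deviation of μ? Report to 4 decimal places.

2.7507

For Normal data with known variance σ², a Normal(μ₀, σ₀²) prior on μ is conjugate. Posterior precision = 1/σ₀² + n/σ²; posterior mean is the precision-weighted average of μ₀ and x̄.
σ₀² = 8.98² = 80.6404, σ² = 10.01² = 100.2001; σ² + n·σ₀² = 100.2001 + 12·80.6404 = 1067.8849.
Posterior precision = 1/σ₀² + n/σ² = 1/80.6404 + 12/100.2001 = (σ² + n·σ₀²)/(σ₀²σ²) = 1067.8849/(80.6404·100.2001); posterior variance σₙ² = σ₀²σ²/(σ² + n·σ₀²) = 80.6404·100.2001/1067.8849 = 7.566523.
Posterior SD = √σₙ² = √(80.6404·100.2001/1067.8849) = 2.7507.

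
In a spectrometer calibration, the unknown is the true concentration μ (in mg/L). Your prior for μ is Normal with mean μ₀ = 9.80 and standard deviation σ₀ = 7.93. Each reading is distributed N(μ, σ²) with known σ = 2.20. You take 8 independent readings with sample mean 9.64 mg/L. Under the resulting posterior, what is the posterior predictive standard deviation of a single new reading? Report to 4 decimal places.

For Normal data with known variance σ², a Normal(μ₀, σ₀²) prior on μ is conjugate. Posterior precision = 1/σ₀² + n/σ²; posterior mean is the precision-weighted average of μ₀ and x̄.
σ₀² = 7.93² = 62.8849, σ² = 2.20² = 4.84; σ² + n·σ₀² = 4.84 + 8·62.8849 = 507.9192.
Posterior precision = 1/σ₀² + n/σ² = 1/62.8849 + 8/4.84 = (σ² + n·σ₀²)/(σ₀²σ²) = 507.9192/(62.8849·4.84); posterior variance σₙ² = σ₀²σ²/(σ² + n·σ₀²) = 62.8849·4.84/507.9192 = 0.599235.
Predictive variance for one new observation = σₙ² + σ² = 62.8849·4.84/507.9192 + 4.84 = σ²·(σ₀² + 507.9192)/507.9192 = 4.84·570.8041/507.9192 = 5.439235; SD = √(4.84·570.8041/507.9192) = 2.3322.

2.3322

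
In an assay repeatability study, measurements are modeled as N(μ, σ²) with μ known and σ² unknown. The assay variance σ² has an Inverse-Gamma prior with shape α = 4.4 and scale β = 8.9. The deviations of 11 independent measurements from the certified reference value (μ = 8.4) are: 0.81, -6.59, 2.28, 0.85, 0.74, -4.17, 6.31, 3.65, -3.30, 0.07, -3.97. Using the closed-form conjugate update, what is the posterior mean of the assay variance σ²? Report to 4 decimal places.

9.2998

With known mean μ and an Inverse-Gamma(α, β) prior on σ², the Normal likelihood is conjugate: posterior is Inv-Gamma(α + n/2, β + Σ(xᵢ−μ)²/2).
Σ(xᵢ−μ)² = (0.81)² + (-6.59)² + (2.28)² + (0.85)² + (0.74)² + (-4.17)² + (6.31)² + (3.65)² + (-3.30)² + (0.07)² + (-3.97)² = 147.7360.
Posterior: Inv-Gamma(4.4 + 11/2, 8.9 + 147.7360/2) = Inv-Gamma(9.90, 82.76800).
E[σ²|data] = β/(α−1) = 82.76800/8.90 = 9.2998.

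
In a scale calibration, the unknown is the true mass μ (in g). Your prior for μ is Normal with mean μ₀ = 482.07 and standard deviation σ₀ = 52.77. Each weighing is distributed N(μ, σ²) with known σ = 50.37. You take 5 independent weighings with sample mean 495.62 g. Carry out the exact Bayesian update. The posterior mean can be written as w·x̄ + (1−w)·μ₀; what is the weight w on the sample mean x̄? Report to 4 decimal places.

0.8459

For Normal data with known variance σ², a Normal(μ₀, σ₀²) prior on μ is conjugate. Posterior precision = 1/σ₀² + n/σ²; posterior mean is the precision-weighted average of μ₀ and x̄.
σ₀² = 52.77² = 2784.6729, σ² = 50.37² = 2537.1369. Prior precision 1/σ₀² = 1/2784.6729; data precision n/σ² = 5/2537.1369.
w = (n/σ²)/(1/σ₀² + n/σ²) = n·σ₀²/(σ² + n·σ₀²) = 5·2784.6729/(2537.1369 + 5·2784.6729) = 13923.3645/16460.5014 = 0.8459.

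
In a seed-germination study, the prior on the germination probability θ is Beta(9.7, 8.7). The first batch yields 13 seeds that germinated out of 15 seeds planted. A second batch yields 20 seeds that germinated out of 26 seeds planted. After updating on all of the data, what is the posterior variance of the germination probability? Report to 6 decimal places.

The Beta prior is conjugate to a Binomial/Bernoulli likelihood; the update adds successes to α and failures to β.
After batch 1: Beta(9.7+13, 8.7+2) = Beta(22.7, 10.7).
After batch 2: Beta(22.7+20, 10.7+6) = Beta(42.7, 16.7).
Var = αβ/((α+β)²(α+β+1)) = 42.7·16.7/(59.4²·60.4) = 0.003346.

0.003346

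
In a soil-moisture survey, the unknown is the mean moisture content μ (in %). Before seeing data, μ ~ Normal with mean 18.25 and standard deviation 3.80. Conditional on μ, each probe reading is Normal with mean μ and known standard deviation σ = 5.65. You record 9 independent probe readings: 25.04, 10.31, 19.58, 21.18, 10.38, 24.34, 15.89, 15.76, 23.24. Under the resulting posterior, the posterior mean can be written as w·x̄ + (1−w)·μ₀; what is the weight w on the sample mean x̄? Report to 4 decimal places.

For Normal data with known variance σ², a Normal(μ₀, σ₀²) prior on μ is conjugate. Posterior precision = 1/σ₀² + n/σ²; posterior mean is the precision-weighted average of μ₀ and x̄.
σ₀² = 3.80² = 14.44, σ² = 5.65² = 31.9225. Prior precision 1/σ₀² = 1/14.44; data precision n/σ² = 9/31.9225.
w = (n/σ²)/(1/σ₀² + n/σ²) = n·σ₀²/(σ² + n·σ₀²) = 9·14.44/(31.9225 + 9·14.44) = 129.96/161.8825 = 0.8028.

0.8028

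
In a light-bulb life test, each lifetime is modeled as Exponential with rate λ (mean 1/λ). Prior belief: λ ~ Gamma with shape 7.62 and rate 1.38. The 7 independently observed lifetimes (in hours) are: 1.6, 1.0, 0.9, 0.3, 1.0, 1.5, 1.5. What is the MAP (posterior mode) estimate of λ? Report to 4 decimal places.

1.4837

With a Gamma(shape α, rate β) prior on the exponential rate λ, the posterior after n observations with total T = Σxᵢ is Gamma(α+n, β+T).
Sum of observations T = 7.8 hours; n = 7.
Posterior: Gamma(7.62+7, 1.38+7.8) = Gamma(14.62, 9.18).
Mode = (α−1)/β = 1.4837.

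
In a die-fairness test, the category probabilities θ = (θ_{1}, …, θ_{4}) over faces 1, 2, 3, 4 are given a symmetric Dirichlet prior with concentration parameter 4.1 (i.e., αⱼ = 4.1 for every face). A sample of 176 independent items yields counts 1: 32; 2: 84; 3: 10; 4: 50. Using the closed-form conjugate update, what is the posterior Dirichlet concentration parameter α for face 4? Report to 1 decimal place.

54.1

The Dirichlet prior is conjugate to the Multinomial likelihood: each posterior αⱼ = prior αⱼ + observed count nⱼ.
Posterior concentration: (36.1, 88.1, 14.1, 54.1), total = 192.4.
α_{4} = 4.1 + 50 = 54.1.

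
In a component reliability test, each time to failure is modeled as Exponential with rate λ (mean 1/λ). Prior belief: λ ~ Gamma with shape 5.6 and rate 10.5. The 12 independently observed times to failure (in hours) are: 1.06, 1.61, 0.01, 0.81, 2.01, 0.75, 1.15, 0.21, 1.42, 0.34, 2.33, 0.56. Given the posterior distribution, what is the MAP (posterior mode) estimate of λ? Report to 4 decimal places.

With a Gamma(shape α, rate β) prior on the exponential rate λ, the posterior after n observations with total T = Σxᵢ is Gamma(α+n, β+T).
Sum of observations T = 12.26 hours; n = 12.
Posterior: Gamma(5.6+12, 10.5+12.26) = Gamma(17.6, 22.76).
Mode = (α−1)/β = 0.7293.

0.7293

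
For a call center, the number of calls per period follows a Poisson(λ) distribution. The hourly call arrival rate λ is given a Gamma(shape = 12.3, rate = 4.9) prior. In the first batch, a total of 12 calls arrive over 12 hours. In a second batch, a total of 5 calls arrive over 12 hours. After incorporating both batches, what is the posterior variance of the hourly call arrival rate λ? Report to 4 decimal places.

0.0351

With a Gamma(shape α, rate β) prior, the Poisson likelihood is conjugate: the posterior is Gamma(α + ΣXᵢ, β + n).
After batch 1: Gamma(α+S, β+n) = Gamma(12.3+12, 4.9+12) = Gamma(24.3, 16.9).
After batch 2: Gamma(α+S, β+n) = Gamma(24.3+5, 16.9+12) = Gamma(29.3, 28.9).
Var = α/β² = 29.3/28.9² = 0.0351.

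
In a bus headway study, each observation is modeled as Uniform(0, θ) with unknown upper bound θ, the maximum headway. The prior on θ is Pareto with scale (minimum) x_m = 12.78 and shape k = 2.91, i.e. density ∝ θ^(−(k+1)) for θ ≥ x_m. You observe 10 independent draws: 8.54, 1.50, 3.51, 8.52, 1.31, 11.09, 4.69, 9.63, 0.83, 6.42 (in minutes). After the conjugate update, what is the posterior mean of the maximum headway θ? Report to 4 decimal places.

A Pareto(scale x_m, shape k) prior on the upper bound θ of Uniform(0, θ) is conjugate: posterior is Pareto(max(x_m, max xᵢ), k + n).
Sample maximum = 11.09; prior scale x_m = 12.78 → posterior scale = max = 12.78.
Posterior shape = 2.91 + 10 = 12.91.
E[θ|data] = k·x_m/(k−1) = 12.91·12.78/11.91 = 13.8530.

13.8530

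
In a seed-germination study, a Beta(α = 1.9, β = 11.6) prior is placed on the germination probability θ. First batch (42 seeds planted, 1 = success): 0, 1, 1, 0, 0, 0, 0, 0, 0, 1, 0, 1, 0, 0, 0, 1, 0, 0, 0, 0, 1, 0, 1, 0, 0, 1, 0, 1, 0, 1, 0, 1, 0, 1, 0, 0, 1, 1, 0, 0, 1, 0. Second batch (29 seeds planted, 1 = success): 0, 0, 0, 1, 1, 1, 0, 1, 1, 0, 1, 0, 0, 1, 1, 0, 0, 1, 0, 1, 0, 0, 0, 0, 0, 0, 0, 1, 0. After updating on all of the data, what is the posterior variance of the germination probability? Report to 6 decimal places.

0.002587

The Beta prior is conjugate to a Binomial/Bernoulli likelihood; the update adds successes to α and failures to β.
After batch 1: Beta(1.9+15, 11.6+27) = Beta(16.9, 38.6).
After batch 2: Beta(16.9+11, 38.6+18) = Beta(27.9, 56.6).
Var = αβ/((α+β)²(α+β+1)) = 27.9·56.6/(84.5²·85.5) = 0.002587.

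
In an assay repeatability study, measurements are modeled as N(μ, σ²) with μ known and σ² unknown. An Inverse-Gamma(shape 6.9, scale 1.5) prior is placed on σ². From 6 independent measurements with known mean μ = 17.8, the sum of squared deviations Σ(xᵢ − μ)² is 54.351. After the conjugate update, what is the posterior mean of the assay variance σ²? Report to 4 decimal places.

With known mean μ and an Inverse-Gamma(α, β) prior on σ², the Normal likelihood is conjugate: posterior is Inv-Gamma(α + n/2, β + Σ(xᵢ−μ)²/2).
Posterior: Inv-Gamma(6.9 + 6/2, 1.5 + 54.351/2) = Inv-Gamma(9.90, 28.6755).
E[σ²|data] = β/(α−1) = 28.6755/8.90 = 3.2220.

3.2220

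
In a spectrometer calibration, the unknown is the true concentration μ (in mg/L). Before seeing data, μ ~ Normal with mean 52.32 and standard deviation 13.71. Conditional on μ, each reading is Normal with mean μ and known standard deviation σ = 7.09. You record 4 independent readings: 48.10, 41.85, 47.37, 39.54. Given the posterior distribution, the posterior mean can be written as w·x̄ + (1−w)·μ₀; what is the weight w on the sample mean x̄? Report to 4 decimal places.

For Normal data with known variance σ², a Normal(μ₀, σ₀²) prior on μ is conjugate. Posterior precision = 1/σ₀² + n/σ²; posterior mean is the precision-weighted average of μ₀ and x̄.
σ₀² = 13.71² = 187.9641, σ² = 7.09² = 50.2681. Prior precision 1/σ₀² = 1/187.9641; data precision n/σ² = 4/50.2681.
w = (n/σ²)/(1/σ₀² + n/σ²) = n·σ₀²/(σ² + n·σ₀²) = 4·187.9641/(50.2681 + 4·187.9641) = 751.8564/802.1245 = 0.9373.

0.9373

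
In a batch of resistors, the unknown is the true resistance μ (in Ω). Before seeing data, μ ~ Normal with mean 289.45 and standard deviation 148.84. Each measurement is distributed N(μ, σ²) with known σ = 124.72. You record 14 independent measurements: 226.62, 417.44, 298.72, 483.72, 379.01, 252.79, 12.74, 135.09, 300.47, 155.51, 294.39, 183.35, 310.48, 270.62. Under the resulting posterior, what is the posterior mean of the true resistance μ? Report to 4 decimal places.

266.9125

For Normal data with known variance σ², a Normal(μ₀, σ₀²) prior on μ is conjugate. Posterior precision = 1/σ₀² + n/σ²; posterior mean is the precision-weighted average of μ₀ and x̄.
Σxᵢ = 226.62 + 417.44 + 298.72 + 483.72 + 379.01 + 252.79 + 12.74 + 135.09 + 300.47 + 155.51 + 294.39 + 183.35 + 310.48 + 270.62 = 3720.95, so n·x̄ = 3720.95.
σ₀² = 148.84² = 22153.3456, σ² = 124.72² = 15555.0784; σ² + n·σ₀² = 15555.0784 + 14·22153.3456 = 325701.9168.
Posterior mean = (μ₀/σ₀² + n·x̄/σ²)/(1/σ₀² + n/σ²) = (σ²·μ₀ + σ₀²·n·x̄)/(σ² + n·σ₀²) = (15555.0784·289.45 + 22153.3456·3720.95)/325701.9168 = 86933908.7532/325701.9168 = 266.9125.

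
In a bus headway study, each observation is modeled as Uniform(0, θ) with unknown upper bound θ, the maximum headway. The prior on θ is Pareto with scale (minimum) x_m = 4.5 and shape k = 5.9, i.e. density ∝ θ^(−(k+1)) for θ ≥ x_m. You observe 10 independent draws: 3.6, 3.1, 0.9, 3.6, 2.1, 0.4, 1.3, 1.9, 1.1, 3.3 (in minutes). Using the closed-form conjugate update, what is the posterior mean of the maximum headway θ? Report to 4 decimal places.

A Pareto(scale x_m, shape k) prior on the upper bound θ of Uniform(0, θ) is conjugate: posterior is Pareto(max(x_m, max xᵢ), k + n).
Sample maximum = 3.6; prior scale x_m = 4.5 → posterior scale = max = 4.5.
Posterior shape = 5.9 + 10 = 15.9.
E[θ|data] = k·x_m/(k−1) = 15.9·4.5/14.9 = 4.8020.

4.8020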